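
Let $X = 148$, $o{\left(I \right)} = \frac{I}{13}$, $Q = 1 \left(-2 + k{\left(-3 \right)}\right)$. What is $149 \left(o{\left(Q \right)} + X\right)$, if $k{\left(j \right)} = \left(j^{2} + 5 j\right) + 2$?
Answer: $\frac{285782}{13} \approx 21983.0$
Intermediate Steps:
$k{\left(j \right)} = 2 + j^{2} + 5 j$
$Q = -6$ ($Q = 1 \left(-2 + \left(2 + \left(-3\right)^{2} + 5 \left(-3\right)\right)\right) = 1 \left(-2 + \left(2 + 9 - 15\right)\right) = 1 \left(-2 - 4\right) = 1 \left(-6\right) = -6$)
$o{\left(I \right)} = \frac{I}{13}$ ($o{\left(I \right)} = I \frac{1}{13} = \frac{I}{13}$)
$149 \left(o{\left(Q \right)} + X\right) = 149 \left(\frac{1}{13} \left(-6\right) + 148\right) = 149 \left(- \frac{6}{13} + 148\right) = 149 \cdot \frac{1918}{13} = \frac{285782}{13}$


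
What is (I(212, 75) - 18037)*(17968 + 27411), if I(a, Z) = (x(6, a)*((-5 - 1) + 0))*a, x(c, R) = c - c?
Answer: -818501023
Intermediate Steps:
x(c, R) = 0
I(a, Z) = 0 (I(a, Z) = (0*((-5 - 1) + 0))*a = (0*(-6 + 0))*a = (0*(-6))*a = 0*a = 0)
(I(212, 75) - 18037)*(17968 + 27411) = (0 - 18037)*(17968 + 27411) = -18037*45379 = -818501023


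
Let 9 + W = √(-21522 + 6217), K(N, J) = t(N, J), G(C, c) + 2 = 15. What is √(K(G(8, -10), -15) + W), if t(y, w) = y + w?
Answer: √(-11 + I*√15305) ≈ 7.5233 + 8.222*I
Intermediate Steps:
t(y, w) = w + y
G(C, c) = 13 (G(C, c) = -2 + 15 = 13)
K(N, J) = J + N
W = -9 + I*√15305 (W = -9 + √(-21522 + 6217) = -9 + √(-15305) = -9 + I*√15305 ≈ -9.0 + 123.71*I)
√(K(G(8, -10), -15) + W) = √((-15 + 13) + (-9 + I*√15305)) = √(-2 + (-9 + I*√15305)) = √(-11 + I*√15305)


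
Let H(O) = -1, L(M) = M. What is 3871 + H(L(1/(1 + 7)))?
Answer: 3870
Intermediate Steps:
3871 + H(L(1/(1 + 7))) = 3871 - 1 = 3870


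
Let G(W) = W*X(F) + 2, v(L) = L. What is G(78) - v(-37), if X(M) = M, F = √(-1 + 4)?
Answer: 39 + 78*√3 ≈ 174.10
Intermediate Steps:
F = √3 ≈ 1.7320
G(W) = 2 + W*√3 (G(W) = W*√3 + 2 = 2 + W*√3)
G(78) - v(-37) = (2 + 78*√3) - 1*(-37) = (2 + 78*√3) + 37 = 39 + 78*√3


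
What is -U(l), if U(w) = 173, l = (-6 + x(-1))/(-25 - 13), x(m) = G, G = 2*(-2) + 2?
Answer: -173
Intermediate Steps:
G = -2 (G = -4 + 2 = -2)
x(m) = -2
l = 4/19 (l = (-6 - 2)/(-25 - 13) = -8/(-38) = -8*(-1/38) = 4/19 ≈ 0.21053)
-U(l) = -1*173 = -173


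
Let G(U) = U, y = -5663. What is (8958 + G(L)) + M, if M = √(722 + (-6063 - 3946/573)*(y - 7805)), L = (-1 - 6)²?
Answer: 9007 + √26840880717918/573 ≈ 18049.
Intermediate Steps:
L = 49 (L = (-7)² = 49)
M = √26840880717918/573 (M = √(722 + (-6063 - 3946/573)*(-5663 - 7805)) = √(722 + (-6063 - 3946*1/573)*(-13468)) = √(722 + (-6063 - 3946/573)*(-13468)) = √(722 - 3478045/573*(-13468)) = √(722 + 46842310060/573) = √(46842723766/573) = √26840880717918/573 ≈ 9041.6)
(8958 + G(L)) + M = (8958 + 49) + √26840880717918/573 = 9007 + √26840880717918/573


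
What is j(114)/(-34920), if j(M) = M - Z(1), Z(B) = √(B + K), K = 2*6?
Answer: -19/5820 + √13/34920 ≈ -0.0031614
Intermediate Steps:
K = 12
Z(B) = √(12 + B) (Z(B) = √(B + 12) = √(12 + B))
j(M) = M - √13 (j(M) = M - √(12 + 1) = M - √13)
j(114)/(-34920) = (114 - √13)/(-34920) = (114 - √13)*(-1/34920) = -19/5820 + √13/34920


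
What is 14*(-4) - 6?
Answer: -62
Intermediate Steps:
14*(-4) - 6 = -56 - 6 = -62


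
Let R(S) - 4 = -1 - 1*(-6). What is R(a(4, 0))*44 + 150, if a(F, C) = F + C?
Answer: 546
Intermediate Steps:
a(F, C) = C + F
R(S) = 9 (R(S) = 4 + (-1 - 1*(-6)) = 4 + (-1 + 6) = 4 + 5 = 9)
R(a(4, 0))*44 + 150 = 9*44 + 150 = 396 + 150 = 546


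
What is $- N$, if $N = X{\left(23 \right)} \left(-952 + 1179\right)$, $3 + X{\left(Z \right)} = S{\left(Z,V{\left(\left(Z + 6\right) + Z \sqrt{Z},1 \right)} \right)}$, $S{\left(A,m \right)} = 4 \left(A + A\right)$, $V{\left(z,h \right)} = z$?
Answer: $-41087$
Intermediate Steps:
$S{\left(A,m \right)} = 8 A$ ($S{\left(A,m \right)} = 4 \cdot 2 A = 8 A$)
$X{\left(Z \right)} = -3 + 8 Z$
$N = 41087$ ($N = \left(-3 + 8 \cdot 23\right) \left(-952 + 1179\right) = \left(-3 + 184\right) 227 = 181 \cdot 227 = 41087$)
$- N = \left(-1\right) 41087 = -41087$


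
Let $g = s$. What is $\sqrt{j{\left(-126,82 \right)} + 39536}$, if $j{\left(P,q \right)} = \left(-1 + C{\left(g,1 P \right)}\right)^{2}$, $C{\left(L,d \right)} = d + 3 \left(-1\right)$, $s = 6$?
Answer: $2 \sqrt{14109} \approx 237.56$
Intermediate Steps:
$g = 6$
$C{\left(L,d \right)} = -3 + d$ ($C{\left(L,d \right)} = d - 3 = -3 + d$)
$j{\left(P,q \right)} = \left(-4 + P\right)^{2}$ ($j{\left(P,q \right)} = \left(-1 + \left(-3 + 1 P\right)\right)^{2} = \left(-1 + \left(-3 + P\right)\right)^{2} = \left(-4 + P\right)^{2}$)
$\sqrt{j{\left(-126,82 \right)} + 39536} = \sqrt{\left(-4 - 126\right)^{2} + 39536} = \sqrt{\left(-130\right)^{2} + 39536} = \sqrt{16900 + 39536} = \sqrt{56436} = 2 \sqrt{14109}$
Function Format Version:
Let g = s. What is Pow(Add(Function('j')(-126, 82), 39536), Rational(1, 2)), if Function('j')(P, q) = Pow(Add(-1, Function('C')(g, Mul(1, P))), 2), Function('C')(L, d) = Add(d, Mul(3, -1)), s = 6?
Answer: Mul(2, Pow(14109, Rational(1, 2))) ≈ 237.56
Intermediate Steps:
g = 6
Function('C')(L, d) = Add(-3, d) (Function('C')(L, d) = Add(d, -3) = Add(-3, d))
Function('j')(P, q) = Pow(Add(-4, P), 2) (Function('j')(P, q) = Pow(Add(-1, Add(-3, Mul(1, P))), 2) = Pow(Add(-1, Add(-3, P)), 2) = Pow(Add(-4, P), 2))
Pow(Add(Function('j')(-126, 82), 39536), Rational(1, 2)) = Pow(Add(Pow(Add(-4, -126), 2), 39536), Rational(1, 2)) = Pow(Add(Pow(-130, 2), 39536), Rational(1, 2)) = Pow(Add(16900, 39536), Rational(1, 2)) = Pow(56436, Rational(1, 2)) = Mul(2, Pow(14109, Rational(1, 2)))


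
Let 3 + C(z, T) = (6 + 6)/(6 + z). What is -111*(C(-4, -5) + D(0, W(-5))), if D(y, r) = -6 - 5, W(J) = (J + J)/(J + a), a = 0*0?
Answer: 888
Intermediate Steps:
a = 0
W(J) = 2 (W(J) = (J + J)/(J + 0) = (2*J)/J = 2)
C(z, T) = -3 + 12/(6 + z) (C(z, T) = -3 + (6 + 6)/(6 + z) = -3 + 12/(6 + z))
D(y, r) = -11
-111*(C(-4, -5) + D(0, W(-5))) = -111*(3*(-2 - 1*(-4))/(6 - 4) - 11) = -111*(3*(-2 + 4)/2 - 11) = -111*(3*(1/2)*2 - 11) = -111*(3 - 11) = -111*(-8) = 888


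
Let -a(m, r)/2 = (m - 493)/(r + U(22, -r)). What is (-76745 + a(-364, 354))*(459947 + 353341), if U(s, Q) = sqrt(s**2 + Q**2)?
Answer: -7675677138192/121 + 3484939080*sqrt(1258)/121 ≈ -6.2414e+10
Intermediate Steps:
U(s, Q) = sqrt(Q**2 + s**2)
a(m, r) = -2*(-493 + m)/(r + sqrt(484 + r**2)) (a(m, r) = -2*(m - 493)/(r + sqrt((-r)**2 + 22**2)) = -2*(-493 + m)/(r + sqrt(r**2 + 484)) = -2*(-493 + m)/(r + sqrt(484 + r**2)))
(-76745 + a(-364, 354))*(459947 + 353341) = (-76745 + 2*(493 - 1*(-364))/(354 + sqrt(484 + 354**2)))*(459947 + 353341) = (-76745 + 2*(493 + 364)/(354 + sqrt(484 + 125316)))*813288 = (-76745 + 2*857/(354 + sqrt(125800)))*813288 = (-76745 + 2*857/(354 + 10*sqrt(1258)))*813288 = (-76745 + 1714/(354 + 10*sqrt(1258)))*813288 = -62415787560 + 1393975632/(354 + 10*sqrt(1258))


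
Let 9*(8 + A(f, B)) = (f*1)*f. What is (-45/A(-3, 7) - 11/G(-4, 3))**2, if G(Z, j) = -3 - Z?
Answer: 1024/49 ≈ 20.898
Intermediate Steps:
A(f, B) = -8 + f**2/9 (A(f, B) = -8 + ((f*1)*f)/9 = -8 + (f*f)/9 = -8 + f**2/9)
(-45/A(-3, 7) - 11/G(-4, 3))**2 = (-45/(-8 + (1/9)*(-3)**2) - 11/(-3 - 1*(-4)))**2 = (-45/(-8 + (1/9)*9) - 11/(-3 + 4))**2 = (-45/(-8 + 1) - 11/1)**2 = (-45/(-7) - 11*1)**2 = (-45*(-1/7) - 11)**2 = (45/7 - 11)**2 = (-32/7)**2 = 1024/49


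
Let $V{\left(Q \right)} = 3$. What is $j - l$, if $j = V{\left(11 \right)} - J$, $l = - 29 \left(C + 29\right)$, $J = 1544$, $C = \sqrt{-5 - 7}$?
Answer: $-700 + 58 i \sqrt{3} \approx -700.0 + 100.46 i$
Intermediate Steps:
$C = 2 i \sqrt{3}$ ($C = \sqrt{-12} = 2 i \sqrt{3} \approx 3.4641 i$)
$l = -841 - 58 i \sqrt{3}$ ($l = - 29 \left(2 i \sqrt{3} + 29\right) = - 29 \left(29 + 2 i \sqrt{3}\right) = -841 - 58 i \sqrt{3} \approx -841.0 - 100.46 i$)
$j = -1541$ ($j = 3 - 1544 = -1541$)
$j - l = -1541 - \left(-841 - 58 i \sqrt{3}\right) = -1541 + \left(841 + 58 i \sqrt{3}\right) = -700 + 58 i \sqrt{3}$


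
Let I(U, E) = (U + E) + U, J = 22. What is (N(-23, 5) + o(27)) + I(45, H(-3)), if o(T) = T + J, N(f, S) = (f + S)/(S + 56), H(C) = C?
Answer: 8278/61 ≈ 135.70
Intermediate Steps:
N(f, S) = (S + f)/(56 + S)
o(T) = 22 + T (o(T) = T + 22 = 22 + T)
I(U, E) = E + 2*U (I(U, E) = (E + U) + U = E + 2*U)
(N(-23, 5) + o(27)) + I(45, H(-3)) = ((5 - 23)/(56 + 5) + (22 + 27)) + (-3 + 2*45) = (-18/61 + 49) + (-3 + 90) = ((1/61)*(-18) + 49) + 87 = (-18/61 + 49) + 87 = 2971/61 + 87 = 8278/61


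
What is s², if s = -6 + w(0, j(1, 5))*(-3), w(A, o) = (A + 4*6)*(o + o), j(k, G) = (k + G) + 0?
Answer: 756900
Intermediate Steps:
j(k, G) = G + k (j(k, G) = (G + k) + 0 = G + k)
w(A, o) = 2*o*(24 + A) (w(A, o) = (A + 24)*(2*o) = (24 + A)*(2*o) = 2*o*(24 + A))
s = -870 (s = -6 + (2*(5 + 1)*(24 + 0))*(-3) = -6 + (2*6*24)*(-3) = -6 + 288*(-3) = -6 - 864 = -870)
s² = (-870)² = 756900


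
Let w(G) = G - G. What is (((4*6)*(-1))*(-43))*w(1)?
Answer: 0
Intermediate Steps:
w(G) = 0
(((4*6)*(-1))*(-43))*w(1) = (((4*6)*(-1))*(-43))*0 = ((24*(-1))*(-43))*0 = -24*(-43)*0 = 1032*0 = 0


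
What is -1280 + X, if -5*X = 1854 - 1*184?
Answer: -1614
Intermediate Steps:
X = -334 (X = -(1854 - 1*184)/5 = -(1854 - 184)/5 = -⅕*1670 = -334)
-1280 + X = -1280 - 334 = -1614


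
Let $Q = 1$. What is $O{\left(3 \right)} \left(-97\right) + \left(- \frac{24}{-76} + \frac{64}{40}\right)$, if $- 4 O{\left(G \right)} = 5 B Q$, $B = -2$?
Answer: $- \frac{45711}{190} \approx -240.58$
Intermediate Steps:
$O{\left(G \right)} = \frac{5}{2}$ ($O{\left(G \right)} = - \frac{5 \left(-2\right) 1}{4} = - \frac{\left(-10\right) 1}{4} = \left(- \frac{1}{4}\right) \left(-10\right) = \frac{5}{2}$)
$O{\left(3 \right)} \left(-97\right) + \left(- \frac{24}{-76} + \frac{64}{40}\right) = \frac{5}{2} \left(-97\right) + \left(- \frac{24}{-76} + \frac{64}{40}\right) = - \frac{485}{2} + \left(\left(-24\right) \left(- \frac{1}{76}\right) + 64 \cdot \frac{1}{40}\right) = - \frac{485}{2} + \left(\frac{6}{19} + \frac{8}{5}\right) = - \frac{485}{2} + \frac{182}{95} = - \frac{45711}{190}$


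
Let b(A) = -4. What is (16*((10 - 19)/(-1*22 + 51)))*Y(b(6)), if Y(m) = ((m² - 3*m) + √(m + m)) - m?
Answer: -4608/29 - 288*I*√2/29 ≈ -158.9 - 14.045*I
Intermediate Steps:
Y(m) = m² - 4*m + √2*√m (Y(m) = ((m² - 3*m) + √(2*m)) - m = ((m² - 3*m) + √2*√m) - m = (m² - 3*m + √2*√m) - m = m² - 4*m + √2*√m)
(16*((10 - 19)/(-1*22 + 51)))*Y(b(6)) = (16*((10 - 19)/(-1*22 + 51)))*((-4)² - 4*(-4) + √2*√(-4)) = (16*(-9/(-22 + 51)))*(16 + 16 + √2*(2*I)) = (16*(-9/29))*(16 + 16 + 2*I*√2) = (16*(-9*1/29))*(32 + 2*I*√2) = (16*(-9/29))*(32 + 2*I*√2) = -144*(32 + 2*I*√2)/29 = -4608/29 - 288*I*√2/29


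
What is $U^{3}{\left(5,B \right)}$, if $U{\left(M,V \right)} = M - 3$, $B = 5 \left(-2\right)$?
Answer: $8$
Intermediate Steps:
$B = -10$
$U{\left(M,V \right)} = -3 + M$ ($U{\left(M,V \right)} = M - 3 = -3 + M$)
$U^{3}{\left(5,B \right)} = \left(-3 + 5\right)^{3} = 2^{3} = 8$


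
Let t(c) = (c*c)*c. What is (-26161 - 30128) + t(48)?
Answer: 54303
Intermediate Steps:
t(c) = c**3 (t(c) = c**2*c = c**3)
(-26161 - 30128) + t(48) = (-26161 - 30128) + 48**3 = -56289 + 110592 = 54303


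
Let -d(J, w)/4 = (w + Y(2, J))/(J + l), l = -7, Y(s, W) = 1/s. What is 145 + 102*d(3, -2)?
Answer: -8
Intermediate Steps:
d(J, w) = -4*(½ + w)/(-7 + J) (d(J, w) = -4*(w + 1/2)/(J - 7) = -4*(w + ½)/(-7 + J) = -4*(½ + w)/(-7 + J))
145 + 102*d(3, -2) = 145 + 102*(2*(-1 - 2*(-2))/(-7 + 3)) = 145 + 102*(2*(-1 + 4)/(-4)) = 145 + 102*(2*(-¼)*3) = 145 + 102*(-3/2) = 145 - 153 = -8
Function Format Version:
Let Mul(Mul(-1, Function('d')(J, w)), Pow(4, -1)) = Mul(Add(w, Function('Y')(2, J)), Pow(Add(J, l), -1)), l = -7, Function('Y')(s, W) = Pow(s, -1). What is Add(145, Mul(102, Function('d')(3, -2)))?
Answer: -8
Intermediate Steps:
Function('d')(J, w) = Mul(-4, Pow(Add(-7, J), -1), Add(Rational(1, 2), w)) (Function('d')(J, w) = Mul(-4, Mul(Add(w, Pow(2, -1)), Pow(Add(J, -7), -1))) = Mul(-4, Mul(Add(w, Rational(1, 2)), Pow(Add(-7, J), -1))) = Mul(-4, Mul(Add(Rational(1, 2), w), Pow(Add(-7, J), -1))) = Mul(-4, Mul(Pow(Add(-7, J), -1), Add(Rational(1, 2), w))) = Mul(-4, Pow(Add(-7, J), -1), Add(Rational(1, 2), w)))
Add(145, Mul(102, Function('d')(3, -2))) = Add(145, Mul(102, Mul(2, Pow(Add(-7, 3), -1), Add(-1, Mul(-2, -2))))) = Add(145, Mul(102, Mul(2, Pow(-4, -1), Add(-1, 4)))) = Add(145, Mul(102, Mul(2, Rational(-1, 4), 3))) = Add(145, Mul(102, Rational(-3, 2))) = Add(145, -153) = -8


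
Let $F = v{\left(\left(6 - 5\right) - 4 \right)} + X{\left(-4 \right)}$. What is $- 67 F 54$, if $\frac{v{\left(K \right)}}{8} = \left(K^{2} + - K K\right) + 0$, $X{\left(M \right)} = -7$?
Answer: $25326$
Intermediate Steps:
$v{\left(K \right)} = 0$ ($v{\left(K \right)} = 8 \left(\left(K^{2} + - K K\right) + 0\right) = 8 \left(\left(K^{2} - K^{2}\right) + 0\right) = 8 \left(0 + 0\right) = 8 \cdot 0 = 0$)
$F = -7$ ($F = 0 - 7 = -7$)
$- 67 F 54 = \left(-67\right) \left(-7\right) 54 = 469 \cdot 54 = 25326$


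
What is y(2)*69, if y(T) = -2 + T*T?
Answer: 138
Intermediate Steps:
y(T) = -2 + T²
y(2)*69 = (-2 + 2²)*69 = (-2 + 4)*69 = 2*69 = 138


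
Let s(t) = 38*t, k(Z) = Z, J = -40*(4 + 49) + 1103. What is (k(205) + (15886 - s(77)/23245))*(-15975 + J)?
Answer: -6355558014048/23245 ≈ -2.7342e+8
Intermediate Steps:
J = -1017 (J = -40*53 + 1103 = -2120 + 1103 = -1017)
(k(205) + (15886 - s(77)/23245))*(-15975 + J) = (205 + (15886 - 38*77/23245))*(-15975 - 1017) = (205 + (15886 - 2926/23245))*(-16992) = (205 + 369267144/23245)*(-16992) = (374032369/23245)*(-16992) = -6355558014048/23245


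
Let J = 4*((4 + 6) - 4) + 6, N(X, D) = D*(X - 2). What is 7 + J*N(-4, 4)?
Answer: -713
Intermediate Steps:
N(X, D) = D*(-2 + X)
J = 30 (J = 4*(10 - 4) + 6 = 4*6 + 6 = 24 + 6 = 30)
7 + J*N(-4, 4) = 7 + 30*(4*(-2 - 4)) = 7 + 30*(4*(-6)) = 7 + 30*(-24) = 7 - 720 = -713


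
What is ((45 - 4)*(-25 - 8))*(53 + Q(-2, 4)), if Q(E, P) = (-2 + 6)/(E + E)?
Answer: -70356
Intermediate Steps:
Q(E, P) = 2/E (Q(E, P) = 4/((2*E)) = 4*(1/(2*E)) = 2/E)
((45 - 4)*(-25 - 8))*(53 + Q(-2, 4)) = ((45 - 4)*(-25 - 8))*(53 + 2/(-2)) = (41*(-33))*(53 + 2*(-1/2)) = -1353*(53 - 1) = -1353*52 = -70356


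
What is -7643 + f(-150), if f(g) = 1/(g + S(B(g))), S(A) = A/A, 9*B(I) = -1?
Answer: -1138808/149 ≈ -7643.0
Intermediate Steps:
B(I) = -⅑ (B(I) = (⅑)*(-1) = -⅑)
S(A) = 1
f(g) = 1/(1 + g) (f(g) = 1/(g + 1) = 1/(1 + g))
-7643 + f(-150) = -7643 + 1/(1 - 150) = -7643 + 1/(-149) = -7643 - 1/149 = -1138808/149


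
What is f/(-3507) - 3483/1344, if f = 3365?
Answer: -797021/224448 ≈ -3.5510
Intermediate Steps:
f/(-3507) - 3483/1344 = 3365/(-3507) - 3483/1344 = 3365*(-1/3507) - 3483*1/1344 = -3365/3507 - 1161/448 = -797021/224448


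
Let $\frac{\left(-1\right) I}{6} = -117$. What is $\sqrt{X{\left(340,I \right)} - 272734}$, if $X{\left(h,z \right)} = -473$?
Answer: $i \sqrt{273207} \approx 522.69 i$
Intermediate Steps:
$I = 702$ ($I = \left(-6\right) \left(-117\right) = 702$)
$\sqrt{X{\left(340,I \right)} - 272734} = \sqrt{-473 - 272734} = \sqrt{-273207} = i \sqrt{273207}$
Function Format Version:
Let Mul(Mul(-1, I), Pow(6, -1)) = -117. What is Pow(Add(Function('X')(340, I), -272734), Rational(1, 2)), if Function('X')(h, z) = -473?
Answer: Mul(I, Pow(273207, Rational(1, 2))) ≈ Mul(522.69, I)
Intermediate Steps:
I = 702 (I = Mul(-6, -117) = 702)
Pow(Add(Function('X')(340, I), -272734), Rational(1, 2)) = Pow(Add(-473, -272734), Rational(1, 2)) = Pow(-273207, Rational(1, 2)) = Mul(I, Pow(273207, Rational(1, 2)))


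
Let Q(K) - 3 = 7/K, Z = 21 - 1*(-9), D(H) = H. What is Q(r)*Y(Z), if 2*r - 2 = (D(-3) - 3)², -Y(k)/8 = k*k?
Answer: -460800/19 ≈ -24253.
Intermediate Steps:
Z = 30 (Z = 21 + 9 = 30)
Y(k) = -8*k² (Y(k) = -8*k*k = -8*k²)
r = 19 (r = 1 + (-3 - 3)²/2 = 1 + (½)*(-6)² = 1 + (½)*36 = 1 + 18 = 19)
Q(K) = 3 + 7/K
Q(r)*Y(Z) = (3 + 7/19)*(-8*30²) = (3 + 7*(1/19))*(-8*900) = (3 + 7/19)*(-7200) = (64/19)*(-7200) = -460800/19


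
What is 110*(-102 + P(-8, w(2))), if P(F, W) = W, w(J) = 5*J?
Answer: -10120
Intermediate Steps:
110*(-102 + P(-8, w(2))) = 110*(-102 + 5*2) = 110*(-102 + 10) = 110*(-92) = -10120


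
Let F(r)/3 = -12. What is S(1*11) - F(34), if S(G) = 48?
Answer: 84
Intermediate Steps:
F(r) = -36 (F(r) = 3*(-12) = -36)
S(1*11) - F(34) = 48 - 1*(-36) = 48 + 36 = 84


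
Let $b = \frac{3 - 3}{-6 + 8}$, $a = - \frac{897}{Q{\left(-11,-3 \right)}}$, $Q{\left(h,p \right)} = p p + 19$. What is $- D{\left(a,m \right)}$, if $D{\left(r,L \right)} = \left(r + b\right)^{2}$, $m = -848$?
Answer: $- \frac{804609}{784} \approx -1026.3$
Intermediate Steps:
$Q{\left(h,p \right)} = 19 + p^{2}$ ($Q{\left(h,p \right)} = p^{2} + 19 = 19 + p^{2}$)
$a = - \frac{897}{28}$ ($a = - \frac{897}{19 + \left(-3\right)^{2}} = - \frac{897}{19 + 9} = - \frac{897}{28} \approx -32.036$)
$b = 0$ ($b = \frac{0}{2} = 0 \cdot \frac{1}{2} = 0$)
$D{\left(r,L \right)} = r^{2}$ ($D{\left(r,L \right)} = \left(r + 0\right)^{2} = r^{2}$)
$- D{\left(a,m \right)} = - \left(- \frac{897}{28}\right)^{2} = \left(-1\right) \frac{804609}{784} = - \frac{804609}{784}$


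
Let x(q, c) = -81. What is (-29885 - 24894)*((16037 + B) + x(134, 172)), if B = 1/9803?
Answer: -8568348711151/9803 ≈ -8.7405e+8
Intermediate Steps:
B = 1/9803 ≈ 0.00010201
(-29885 - 24894)*((16037 + B) + x(134, 172)) = (-29885 - 24894)*((16037 + 1/9803) - 81) = -54779*(157210712/9803 - 81) = -54779*156416669/9803 = -8568348711151/9803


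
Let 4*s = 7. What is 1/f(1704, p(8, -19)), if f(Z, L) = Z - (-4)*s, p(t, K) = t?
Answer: 1/1711 ≈ 0.00058445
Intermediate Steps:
s = 7/4 (s = (¼)*7 = 7/4 ≈ 1.7500)
f(Z, L) = 7 + Z (f(Z, L) = Z - (-4)*7/4 = Z - 1*(-7) = Z + 7 = 7 + Z)
1/f(1704, p(8, -19)) = 1/(7 + 1704) = 1/1711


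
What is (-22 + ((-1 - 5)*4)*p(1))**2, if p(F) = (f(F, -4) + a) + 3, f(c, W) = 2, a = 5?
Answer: 68644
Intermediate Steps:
p(F) = 10 (p(F) = (2 + 5) + 3 = 7 + 3 = 10)
(-22 + ((-1 - 5)*4)*p(1))**2 = (-22 + ((-1 - 5)*4)*10)**2 = (-22 - 6*4*10)**2 = (-22 - 24*10)**2 = (-22 - 240)**2 = (-262)**2 = 68644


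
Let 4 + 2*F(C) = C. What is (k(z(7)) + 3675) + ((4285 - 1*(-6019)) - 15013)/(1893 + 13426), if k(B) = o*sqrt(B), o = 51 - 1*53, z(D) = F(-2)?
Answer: 56292616/15319 - 2*I*sqrt(3) ≈ 3674.7 - 3.4641*I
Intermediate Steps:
F(C) = -2 + C/2
z(D) = -3 (z(D) = -2 + (1/2)*(-2) = -2 - 1 = -3)
o = -2 (o = 51 - 53 = -2)
k(B) = -2*sqrt(B)
(k(z(7)) + 3675) + ((4285 - 1*(-6019)) - 15013)/(1893 + 13426) = (-2*I*sqrt(3) + 3675) + ((4285 - 1*(-6019)) - 15013)/(1893 + 13426) = (-2*I*sqrt(3) + 3675) + ((4285 + 6019) - 15013)/15319 = (-2*I*sqrt(3) + 3675) + (10304 - 15013)*(1/15319) = (3675 - 2*I*sqrt(3)) - 4709*1/15319 = (3675 - 2*I*sqrt(3)) - 4709/15319 = 56292616/15319 - 2*I*sqrt(3)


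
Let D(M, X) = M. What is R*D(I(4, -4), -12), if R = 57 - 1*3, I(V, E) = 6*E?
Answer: -1296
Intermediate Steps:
R = 54 (R = 57 - 3 = 54)
R*D(I(4, -4), -12) = 54*(6*(-4)) = 54*(-24) = -1296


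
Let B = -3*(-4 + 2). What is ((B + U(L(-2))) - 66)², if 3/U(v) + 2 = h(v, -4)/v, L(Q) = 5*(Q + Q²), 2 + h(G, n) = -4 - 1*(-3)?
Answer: 1988100/529 ≈ 3758.2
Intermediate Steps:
B = 6 (B = -3*(-2) = 6)
h(G, n) = -3 (h(G, n) = -2 + (-4 - 1*(-3)) = -2 + (-4 + 3) = -2 - 1 = -3)
L(Q) = 5*Q + 5*Q²
U(v) = 3/(-2 - 3/v)
((B + U(L(-2))) - 66)² = ((6 - 3*5*(-2)*(1 - 2)/(3 + 2*(5*(-2)*(1 - 2)))) - 66)² = ((6 - 3*5*(-2)*(-1)/(3 + 2*(5*(-2)*(-1)))) - 66)² = ((6 - 3*10/(3 + 2*10)) - 66)² = ((6 - 3*10/(3 + 20)) - 66)² = ((6 - 3*10/23) - 66)² = ((6 - 3*10*1/23) - 66)² = ((6 - 30/23) - 66)² = (108/23 - 66)² = (-1410/23)² = 1988100/529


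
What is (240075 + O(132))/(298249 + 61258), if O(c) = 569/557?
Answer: 4313624/6459529 ≈ 0.66779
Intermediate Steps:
O(c) = 569/557 (O(c) = 569*(1/557) = 569/557)
(240075 + O(132))/(298249 + 61258) = (240075 + 569/557)/(298249 + 61258) = (133722344/557)/359507 = (133722344/557)*(1/359507) = 4313624/6459529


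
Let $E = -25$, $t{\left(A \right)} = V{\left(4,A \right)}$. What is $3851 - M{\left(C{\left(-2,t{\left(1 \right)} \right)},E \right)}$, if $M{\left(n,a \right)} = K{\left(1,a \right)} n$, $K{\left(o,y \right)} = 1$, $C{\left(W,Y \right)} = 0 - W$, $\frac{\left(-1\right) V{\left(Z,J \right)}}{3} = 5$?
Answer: $3849$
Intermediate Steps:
$V{\left(Z,J \right)} = -15$ ($V{\left(Z,J \right)} = \left(-3\right) 5 = -15$)
$t{\left(A \right)} = -15$
$C{\left(W,Y \right)} = - W$
$M{\left(n,a \right)} = n$ ($M{\left(n,a \right)} = 1 n = n$)
$3851 - M{\left(C{\left(-2,t{\left(1 \right)} \right)},E \right)} = 3851 - \left(-1\right) \left(-2\right) = 3851 - 2 = 3849$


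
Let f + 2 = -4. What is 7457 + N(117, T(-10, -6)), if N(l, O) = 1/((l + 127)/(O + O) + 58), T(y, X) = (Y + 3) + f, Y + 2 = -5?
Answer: 1707658/229 ≈ 7457.0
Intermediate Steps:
f = -6 (f = -2 - 4 = -6)
Y = -7 (Y = -2 - 5 = -7)
T(y, X) = -10 (T(y, X) = (-7 + 3) - 6 = -4 - 6 = -10)
N(l, O) = 1/(58 + (127 + l)/(2*O)) (N(l, O) = 1/((127 + l)/((2*O)) + 58) = 1/((127 + l)*(1/(2*O)) + 58) = 1/((127 + l)/(2*O) + 58) = 1/(58 + (127 + l)/(2*O)))
7457 + N(117, T(-10, -6)) = 7457 + 2*(-10)/(127 + 117 + 116*(-10)) = 7457 + 2*(-10)/(127 + 117 - 1160) = 7457 + 2*(-10)/(-916) = 7457 + 2*(-10)*(-1/916) = 7457 + 5/229 = 1707658/229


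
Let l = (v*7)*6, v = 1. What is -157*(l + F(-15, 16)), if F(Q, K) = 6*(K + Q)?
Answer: -7536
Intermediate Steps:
l = 42 (l = (1*7)*6 = 7*6 = 42)
F(Q, K) = 6*K + 6*Q
-157*(l + F(-15, 16)) = -157*(42 + (6*16 + 6*(-15))) = -157*(42 + (96 - 90)) = -157*(42 + 6) = -157*48 = -7536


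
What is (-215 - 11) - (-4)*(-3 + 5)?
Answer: -218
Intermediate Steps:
(-215 - 11) - (-4)*(-3 + 5) = -226 - (-4)*2 = -226 - 1*(-8) = -226 + 8 = -218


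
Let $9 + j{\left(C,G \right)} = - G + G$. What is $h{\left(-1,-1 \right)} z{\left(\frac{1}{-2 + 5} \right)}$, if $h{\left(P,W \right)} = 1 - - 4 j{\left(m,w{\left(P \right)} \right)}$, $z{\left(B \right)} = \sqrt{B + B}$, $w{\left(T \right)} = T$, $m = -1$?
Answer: $- \frac{35 \sqrt{6}}{3} \approx -28.577$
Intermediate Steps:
$j{\left(C,G \right)} = -9$ ($j{\left(C,G \right)} = -9 + \left(- G + G\right) = -9 + 0 = -9$)
$z{\left(B \right)} = \sqrt{2} \sqrt{B}$ ($z{\left(B \right)} = \sqrt{2 B} = \sqrt{2} \sqrt{B}$)
$h{\left(P,W \right)} = -35$ ($h{\left(P,W \right)} = 1 - \left(-4\right) \left(-9\right) = 1 - 36 = -35$)
$h{\left(-1,-1 \right)} z{\left(\frac{1}{-2 + 5} \right)} = - 35 \sqrt{2} \sqrt{\frac{1}{-2 + 5}} = - 35 \sqrt{2} \sqrt{\frac{1}{3}} = - 35 \frac{\sqrt{2}}{\sqrt{3}} = - 35 \sqrt{2} \frac{\sqrt{3}}{3} = - 35 \frac{\sqrt{6}}{3} = - \frac{35 \sqrt{6}}{3}$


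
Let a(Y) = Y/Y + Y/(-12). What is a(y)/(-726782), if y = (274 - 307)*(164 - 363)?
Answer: 2185/2907128 ≈ 0.00075160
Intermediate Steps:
y = 6567 (y = -33*(-199) = 6567)
a(Y) = 1 - Y/12 (a(Y) = 1 + Y*(-1/12) = 1 - Y/12)
a(y)/(-726782) = (1 - 1/12*6567)/(-726782) = (1 - 2189/4)*(-1/726782) = -2185/4*(-1/726782) = 2185/2907128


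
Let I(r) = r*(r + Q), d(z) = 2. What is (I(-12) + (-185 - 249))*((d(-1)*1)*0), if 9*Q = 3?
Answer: 0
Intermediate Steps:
Q = ⅓ (Q = (⅑)*3 = ⅓ ≈ 0.33333)
I(r) = r*(⅓ + r) (I(r) = r*(r + ⅓) = r*(⅓ + r))
(I(-12) + (-185 - 249))*((d(-1)*1)*0) = (-12*(⅓ - 12) + (-185 - 249))*((2*1)*0) = (-12*(-35/3) - 434)*(2*0) = (140 - 434)*0 = -294*0 = 0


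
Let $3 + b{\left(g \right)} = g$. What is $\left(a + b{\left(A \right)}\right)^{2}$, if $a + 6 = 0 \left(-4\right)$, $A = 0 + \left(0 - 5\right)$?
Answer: $196$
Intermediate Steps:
$A = -5$ ($A = 0 - 5 = -5$)
$a = -6$ ($a = -6 + 0 \left(-4\right) = -6 + 0 = -6$)
$b{\left(g \right)} = -3 + g$
$\left(a + b{\left(A \right)}\right)^{2} = \left(-6 - 8\right)^{2} = \left(-14\right)^{2} = 196$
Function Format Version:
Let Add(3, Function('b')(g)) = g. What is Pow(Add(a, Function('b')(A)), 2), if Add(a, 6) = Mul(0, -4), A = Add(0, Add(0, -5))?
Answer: 196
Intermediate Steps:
A = -5 (A = Add(0, -5) = -5)
a = -6 (a = Add(-6, Mul(0, -4)) = Add(-6, 0) = -6)
Function('b')(g) = Add(-3, g)
Pow(Add(a, Function('b')(A)), 2) = Pow(Add(-6, Add(-3, -5)), 2) = Pow(Add(-6, -8), 2) = Pow(-14, 2) = 196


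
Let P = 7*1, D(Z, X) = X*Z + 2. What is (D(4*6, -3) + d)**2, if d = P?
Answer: 3969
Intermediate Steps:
D(Z, X) = 2 + X*Z
P = 7
d = 7
(D(4*6, -3) + d)**2 = ((2 - 12*6) + 7)**2 = ((2 - 3*24) + 7)**2 = ((2 - 72) + 7)**2 = (-70 + 7)**2 = (-63)**2 = 3969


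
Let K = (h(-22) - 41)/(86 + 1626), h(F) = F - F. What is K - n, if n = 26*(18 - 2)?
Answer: -712233/1712 ≈ -416.02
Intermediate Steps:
n = 416 (n = 26*16 = 416)
h(F) = 0
K = -41/1712 (K = (0 - 41)/(86 + 1626) = -41/1712 ≈ -0.023949)
K - n = -41/1712 - 1*416 = -41/1712 - 416 = -712233/1712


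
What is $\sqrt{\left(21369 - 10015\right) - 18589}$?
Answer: $i \sqrt{7235} \approx 85.059 i$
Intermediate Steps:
$\sqrt{\left(21369 - 10015\right) - 18589} = \sqrt{11354 - 18589} = \sqrt{-7235} = i \sqrt{7235}$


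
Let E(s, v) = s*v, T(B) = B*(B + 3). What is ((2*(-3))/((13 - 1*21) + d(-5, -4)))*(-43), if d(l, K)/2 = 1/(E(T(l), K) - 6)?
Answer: -5934/185 ≈ -32.076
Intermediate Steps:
T(B) = B*(3 + B)
d(l, K) = 2/(-6 + K*l*(3 + l)) (d(l, K) = 2/((l*(3 + l))*K - 6) = 2/(K*l*(3 + l) - 6) = 2/(-6 + K*l*(3 + l)))
((2*(-3))/((13 - 1*21) + d(-5, -4)))*(-43) = ((2*(-3))/((13 - 1*21) + 2/(-6 - 4*(-5)*(3 - 5))))*(-43) = (-6/((13 - 21) + 2/(-6 - 4*(-5)*(-2))))*(-43) = (-6/(-8 + 2/(-6 - 40)))*(-43) = (-6/(-8 + 2/(-46)))*(-43) = (-6/(-8 + 2*(-1/46)))*(-43) = (-6/(-8 - 1/23))*(-43) = (-6/(-185/23))*(-43) = -23/185*(-6)*(-43) = (138/185)*(-43) = -5934/185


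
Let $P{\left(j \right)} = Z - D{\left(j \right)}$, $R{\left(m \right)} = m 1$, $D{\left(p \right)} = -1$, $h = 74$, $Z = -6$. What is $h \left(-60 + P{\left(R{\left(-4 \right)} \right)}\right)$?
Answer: $-4810$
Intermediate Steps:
$R{\left(m \right)} = m$
$P{\left(j \right)} = -5$ ($P{\left(j \right)} = -6 - -1 = -6 + 1 = -5$)
$h \left(-60 + P{\left(R{\left(-4 \right)} \right)}\right) = 74 \left(-60 - 5\right) = 74 \left(-65\right) = -4810$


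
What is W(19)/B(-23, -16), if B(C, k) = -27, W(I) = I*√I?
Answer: -19*√19/27 ≈ -3.0674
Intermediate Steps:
W(I) = I^(3/2)
W(19)/B(-23, -16) = 19^(3/2)/(-27) = (19*√19)*(-1/27) = -19*√19/27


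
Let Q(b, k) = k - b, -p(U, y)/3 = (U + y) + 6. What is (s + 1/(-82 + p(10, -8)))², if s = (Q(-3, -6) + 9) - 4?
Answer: 44521/11236 ≈ 3.9624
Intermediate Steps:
p(U, y) = -18 - 3*U - 3*y (p(U, y) = -3*((U + y) + 6) = -3*(6 + U + y) = -18 - 3*U - 3*y)
s = 2 (s = ((-6 - 1*(-3)) + 9) - 4 = ((-6 + 3) + 9) - 4 = (-3 + 9) - 4 = 6 - 4 = 2)
(s + 1/(-82 + p(10, -8)))² = (2 + 1/(-82 + (-18 - 3*10 - 3*(-8))))² = (2 + 1/(-82 + (-18 - 30 + 24)))² = (2 + 1/(-82 - 24))² = (2 + 1/(-106))² = (2 - 1/106)² = (211/106)² = 44521/11236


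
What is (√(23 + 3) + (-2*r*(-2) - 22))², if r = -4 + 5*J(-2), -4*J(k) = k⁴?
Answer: (-118 + √26)² ≈ 12747.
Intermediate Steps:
J(k) = -k⁴/4
r = -24 (r = -4 + 5*(-¼*(-2)⁴) = -4 + 5*(-¼*16) = -4 + 5*(-4) = -4 - 20 = -24)
(√(23 + 3) + (-2*r*(-2) - 22))² = (√(23 + 3) + (-2*(-24)*(-2) - 22))² = (√26 + (48*(-2) - 22))² = (√26 + (-96 - 22))² = (√26 - 118)² = (-118 + √26)²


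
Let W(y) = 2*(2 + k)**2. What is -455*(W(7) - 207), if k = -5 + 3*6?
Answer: -110565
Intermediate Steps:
k = 13 (k = -5 + 18 = 13)
W(y) = 450 (W(y) = 2*(2 + 13)**2 = 2*15**2 = 2*225 = 450)
-455*(W(7) - 207) = -455*(450 - 207) = -455*243 = -110565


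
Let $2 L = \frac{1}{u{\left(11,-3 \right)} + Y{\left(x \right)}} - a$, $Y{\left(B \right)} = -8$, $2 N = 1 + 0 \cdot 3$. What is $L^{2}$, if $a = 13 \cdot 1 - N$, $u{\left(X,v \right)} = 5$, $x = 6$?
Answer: $\frac{5929}{144} \approx 41.174$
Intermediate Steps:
$N = \frac{1}{2}$ ($N = \frac{1 + 0 \cdot 3}{2} = \frac{1 + 0}{2} = \frac{1}{2} \cdot 1 = \frac{1}{2} \approx 0.5$)
$a = \frac{25}{2}$ ($a = 13 \cdot 1 - \frac{1}{2} = 13 - \frac{1}{2} = \frac{25}{2} \approx 12.5$)
$L = - \frac{77}{12}$ ($L = \frac{\frac{1}{5 - 8} - \frac{25}{2}}{2} = \frac{\frac{1}{-3} - \frac{25}{2}}{2} = \frac{- \frac{1}{3} - \frac{25}{2}}{2} = \frac{1}{2} \left(- \frac{77}{6}\right) = - \frac{77}{12} \approx -6.4167$)
$L^{2} = \left(- \frac{77}{12}\right)^{2} = \frac{5929}{144}$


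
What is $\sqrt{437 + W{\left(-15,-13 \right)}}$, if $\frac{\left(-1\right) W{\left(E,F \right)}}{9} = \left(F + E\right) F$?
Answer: $i \sqrt{2839} \approx 53.282 i$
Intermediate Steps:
$W{\left(E,F \right)} = - 9 F \left(E + F\right)$ ($W{\left(E,F \right)} = - 9 \left(F + E\right) F = - 9 \left(E + F\right) F = - 9 F \left(E + F\right)$)
$\sqrt{437 + W{\left(-15,-13 \right)}} = \sqrt{437 - - 117 \left(-15 - 13\right)} = \sqrt{437 - \left(-117\right) \left(-28\right)} = \sqrt{437 - 3276} = \sqrt{-2839} = i \sqrt{2839}$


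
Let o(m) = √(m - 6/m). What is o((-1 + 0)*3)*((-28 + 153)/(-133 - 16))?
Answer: -125*I/149 ≈ -0.83893*I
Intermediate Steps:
o((-1 + 0)*3)*((-28 + 153)/(-133 - 16)) = √((-1 + 0)*3 - 6*1/(3*(-1 + 0)))*((-28 + 153)/(-133 - 16)) = √(-1*3 - 6/((-1*3)))*(125/(-149)) = √(-3 - 6/(-3))*(125*(-1/149)) = √(-3 - 6*(-⅓))*(-125/149) = √(-3 + 2)*(-125/149) = √(-1)*(-125/149) = I*(-125/149) = -125*I/149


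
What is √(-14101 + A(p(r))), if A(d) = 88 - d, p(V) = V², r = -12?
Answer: 33*I*√13 ≈ 118.98*I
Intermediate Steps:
√(-14101 + A(p(r))) = √(-14101 + (88 - 1*(-12)²)) = √(-14101 + (88 - 1*144)) = √(-14101 + (88 - 144)) = √(-14101 - 56) = √(-14157) = 33*I*√13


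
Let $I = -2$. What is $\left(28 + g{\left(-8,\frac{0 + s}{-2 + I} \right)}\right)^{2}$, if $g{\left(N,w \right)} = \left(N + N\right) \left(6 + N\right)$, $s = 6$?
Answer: $3600$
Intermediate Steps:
$g{\left(N,w \right)} = 2 N \left(6 + N\right)$
$\left(28 + g{\left(-8,\frac{0 + s}{-2 + I} \right)}\right)^{2} = \left(28 + 2 \left(-8\right) \left(6 - 8\right)\right)^{2} = \left(28 + 2 \left(-8\right) \left(-2\right)\right)^{2} = \left(28 + 32\right)^{2} = 60^{2} = 3600$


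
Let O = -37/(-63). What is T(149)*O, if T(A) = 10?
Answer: 370/63 ≈ 5.8730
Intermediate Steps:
O = 37/63 (O = -37*(-1/63) = 37/63 ≈ 0.58730)
T(149)*O = 10*(37/63) = 370/63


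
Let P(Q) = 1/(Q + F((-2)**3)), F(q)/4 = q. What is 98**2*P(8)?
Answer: -2401/6 ≈ -400.17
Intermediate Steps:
F(q) = 4*q
P(Q) = 1/(-32 + Q) (P(Q) = 1/(Q + 4*(-2)**3) = 1/(Q + 4*(-8)) = 1/(Q - 32) = 1/(-32 + Q))
98**2*P(8) = 98**2/(-32 + 8) = 9604/(-24) = 9604*(-1/24) = -2401/6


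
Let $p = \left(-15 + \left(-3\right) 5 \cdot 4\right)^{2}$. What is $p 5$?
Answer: $28125$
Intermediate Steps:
$p = 5625$ ($p = \left(-15 - 60\right)^{2} = \left(-75\right)^{2} = 5625$)
$p 5 = 5625 \cdot 5 = 28125$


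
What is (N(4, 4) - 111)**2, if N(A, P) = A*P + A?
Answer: 8281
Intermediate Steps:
N(A, P) = A + A*P
(N(4, 4) - 111)**2 = (4*(1 + 4) - 111)**2 = (4*5 - 111)**2 = (20 - 111)**2 = (-91)**2 = 8281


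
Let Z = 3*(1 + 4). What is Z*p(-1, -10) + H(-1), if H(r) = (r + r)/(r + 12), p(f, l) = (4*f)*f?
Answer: 658/11 ≈ 59.818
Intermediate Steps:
p(f, l) = 4*f²
Z = 15 (Z = 3*5 = 15)
H(r) = 2*r/(12 + r) (H(r) = (2*r)/(12 + r) = 2*r/(12 + r))
Z*p(-1, -10) + H(-1) = 15*(4*(-1)²) + 2*(-1)/(12 - 1) = 15*(4*1) + 2*(-1)/11 = 15*4 + 2*(-1)*(1/11) = 60 - 2/11 = 658/11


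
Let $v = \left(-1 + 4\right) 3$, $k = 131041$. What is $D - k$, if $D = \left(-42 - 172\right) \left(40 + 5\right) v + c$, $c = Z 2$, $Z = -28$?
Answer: $-217767$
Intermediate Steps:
$v = 9$ ($v = 3 \cdot 3 = 9$)
$c = -56$ ($c = \left(-28\right) 2 = -56$)
$D = -86726$ ($D = \left(-42 - 172\right) \left(40 + 5\right) 9 - 56 = \left(-214\right) 45 \cdot 9 - 56 = \left(-9630\right) 9 - 56 = -86670 - 56 = -86726$)
$D - k = -86726 - 131041 = -217767$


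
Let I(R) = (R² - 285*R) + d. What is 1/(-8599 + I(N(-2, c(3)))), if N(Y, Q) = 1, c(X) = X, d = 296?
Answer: -1/8587 ≈ -0.00011646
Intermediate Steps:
I(R) = 296 + R² - 285*R (I(R) = (R² - 285*R) + 296 = 296 + R² - 285*R)
1/(-8599 + I(N(-2, c(3)))) = 1/(-8599 + (296 + 1² - 285*1)) = 1/(-8599 + (296 + 1 - 285)) = 1/(-8599 + 12) = 1/(-8587) = -1/8587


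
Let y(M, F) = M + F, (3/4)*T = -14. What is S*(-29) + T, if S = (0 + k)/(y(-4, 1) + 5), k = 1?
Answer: -199/6 ≈ -33.167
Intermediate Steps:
T = -56/3 (T = (4/3)*(-14) = -56/3 ≈ -18.667)
y(M, F) = F + M
S = 1/2 (S = (0 + 1)/((1 - 4) + 5) = 1/(-3 + 5) = 1/2 ≈ 0.50000)
S*(-29) + T = (1/2)*(-29) - 56/3 = -29/2 - 56/3 = -199/6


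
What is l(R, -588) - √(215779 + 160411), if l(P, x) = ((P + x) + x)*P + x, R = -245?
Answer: 347557 - √376190 ≈ 3.4694e+5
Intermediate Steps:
l(P, x) = x + P*(P + 2*x) (l(P, x) = (P + 2*x)*P + x = P*(P + 2*x) + x = x + P*(P + 2*x))
l(R, -588) - √(215779 + 160411) = (-588 + (-245)² + 2*(-245)*(-588)) - √(215779 + 160411) = (-588 + 60025 + 288120) - √376190 = 347557 - √376190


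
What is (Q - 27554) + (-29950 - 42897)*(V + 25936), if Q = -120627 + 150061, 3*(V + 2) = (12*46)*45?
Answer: -2492385378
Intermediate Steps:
V = 8278 (V = -2 + ((12*46)*45)/3 = -2 + (552*45)/3 = -2 + (1/3)*24840 = -2 + 8280 = 8278)
Q = 29434
(Q - 27554) + (-29950 - 42897)*(V + 25936) = (29434 - 27554) + (-29950 - 42897)*(8278 + 25936) = 1880 - 72847*34214 = 1880 - 2492387258 = -2492385378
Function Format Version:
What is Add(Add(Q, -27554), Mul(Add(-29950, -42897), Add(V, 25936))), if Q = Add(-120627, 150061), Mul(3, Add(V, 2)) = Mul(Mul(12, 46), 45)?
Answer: -2492385378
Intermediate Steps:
V = 8278 (V = Add(-2, Mul(Rational(1, 3), Mul(Mul(12, 46), 45))) = Add(-2, Mul(Rational(1, 3), Mul(552, 45))) = Add(-2, Mul(Rational(1, 3), 24840)) = Add(-2, 8280) = 8278)
Q = 29434
Add(Add(Q, -27554), Mul(Add(-29950, -42897), Add(V, 25936))) = Add(Add(29434, -27554), Mul(Add(-29950, -42897), Add(8278, 25936))) = Add(1880, Mul(-72847, 34214)) = Add(1880, -2492387258) = -2492385378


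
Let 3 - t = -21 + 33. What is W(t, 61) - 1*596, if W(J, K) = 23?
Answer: -573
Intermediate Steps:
t = -9 (t = 3 - (-21 + 33) = 3 - 1*12 = 3 - 12 = -9)
W(t, 61) - 1*596 = 23 - 1*596 = 23 - 596 = -573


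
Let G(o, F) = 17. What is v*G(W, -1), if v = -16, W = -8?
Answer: -272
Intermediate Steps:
v*G(W, -1) = -16*17 = -272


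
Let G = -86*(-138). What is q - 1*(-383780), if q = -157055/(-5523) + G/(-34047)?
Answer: 8019097740089/20893509 ≈ 3.8381e+5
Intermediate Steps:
G = 11868
q = 586856069/20893509 (q = -157055/(-5523) + 11868/(-34047) = -157055*(-1/5523) + 11868*(-1/34047) = 157055/5523 - 3956/11349 = 586856069/20893509 ≈ 28.088)
q - 1*(-383780) = 586856069/20893509 - 1*(-383780) = 586856069/20893509 + 383780 = 8019097740089/20893509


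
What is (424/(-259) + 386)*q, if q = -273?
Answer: -3882450/37 ≈ -1.0493e+5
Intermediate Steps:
(424/(-259) + 386)*q = (424/(-259) + 386)*(-273) = (424*(-1/259) + 386)*(-273) = (-424/259 + 386)*(-273) = (99550/259)*(-273) = -3882450/37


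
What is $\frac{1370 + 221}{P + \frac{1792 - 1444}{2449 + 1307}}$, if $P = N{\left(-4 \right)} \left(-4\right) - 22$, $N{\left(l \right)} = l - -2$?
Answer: $- \frac{497983}{4353} \approx -114.4$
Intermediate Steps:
$N{\left(l \right)} = 2 + l$ ($N{\left(l \right)} = l + 2 = 2 + l$)
$P = -14$ ($P = \left(2 - 4\right) \left(-4\right) - 22 = \left(-2\right) \left(-4\right) - 22 = 8 - 22 = -14$)
$\frac{1370 + 221}{P + \frac{1792 - 1444}{2449 + 1307}} = \frac{1370 + 221}{-14 + \frac{1792 - 1444}{2449 + 1307}} = \frac{1591}{-14 + \frac{348}{3756}} = \frac{1591}{-14 + 348 \cdot \frac{1}{3756}} = \frac{1591}{-14 + \frac{29}{313}} = \frac{1591}{- \frac{4353}{313}} = 1591 \left(- \frac{313}{4353}\right) = - \frac{497983}{4353}$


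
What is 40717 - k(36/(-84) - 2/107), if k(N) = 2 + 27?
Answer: 40688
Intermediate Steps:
k(N) = 29
40717 - k(36/(-84) - 2/107) = 40717 - 1*29 = 40717 - 29 = 40688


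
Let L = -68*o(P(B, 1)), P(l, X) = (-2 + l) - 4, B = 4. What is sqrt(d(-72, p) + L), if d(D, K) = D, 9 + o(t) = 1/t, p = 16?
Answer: sqrt(574) ≈ 23.958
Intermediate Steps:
P(l, X) = -6 + l
o(t) = -9 + 1/t
L = 646 (L = -68*(-9 + 1/(-6 + 4)) = -68*(-9 + 1/(-2)) = -68*(-9 - 1/2) = -68*(-19/2) = 646)
sqrt(d(-72, p) + L) = sqrt(-72 + 646) = sqrt(574)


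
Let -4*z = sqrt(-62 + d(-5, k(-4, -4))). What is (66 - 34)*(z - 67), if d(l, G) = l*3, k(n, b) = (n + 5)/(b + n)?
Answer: -2144 - 8*I*sqrt(77) ≈ -2144.0 - 70.2*I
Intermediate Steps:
k(n, b) = (5 + n)/(b + n)
d(l, G) = 3*l
z = -I*sqrt(77)/4 (z = -sqrt(-62 + 3*(-5))/4 = -sqrt(-62 - 15)/4 = -I*sqrt(77)/4 ≈ -2.1937*I)
(66 - 34)*(z - 67) = (66 - 34)*(-I*sqrt(77)/4 - 67) = 32*(-67 - I*sqrt(77)/4) = -2144 - 8*I*sqrt(77)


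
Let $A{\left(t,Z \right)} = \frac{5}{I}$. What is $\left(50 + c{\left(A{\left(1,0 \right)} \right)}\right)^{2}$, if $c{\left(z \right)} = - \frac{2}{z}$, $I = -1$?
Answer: $\frac{63504}{25} \approx 2540.2$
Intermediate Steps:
$A{\left(t,Z \right)} = -5$ ($A{\left(t,Z \right)} = \frac{5}{-1} = 5 \left(-1\right) = -5$)
$\left(50 + c{\left(A{\left(1,0 \right)} \right)}\right)^{2} = \left(50 - \frac{2}{-5}\right)^{2} = \left(50 - - \frac{2}{5}\right)^{2} = \left(50 + \frac{2}{5}\right)^{2} = \left(\frac{252}{5}\right)^{2} = \frac{63504}{25}$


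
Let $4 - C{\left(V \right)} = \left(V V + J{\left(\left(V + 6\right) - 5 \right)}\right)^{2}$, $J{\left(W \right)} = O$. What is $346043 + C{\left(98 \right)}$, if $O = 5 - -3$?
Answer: $-92044497$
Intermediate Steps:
$O = 8$ ($O = 5 + 3 = 8$)
$J{\left(W \right)} = 8$
$C{\left(V \right)} = 4 - \left(8 + V^{2}\right)^{2}$ ($C{\left(V \right)} = 4 - \left(V V + 8\right)^{2} = 4 - \left(V^{2} + 8\right)^{2} = 4 - \left(8 + V^{2}\right)^{2}$)
$346043 + C{\left(98 \right)} = 346043 + \left(4 - \left(8 + 98^{2}\right)^{2}\right) = 346043 + \left(4 - \left(8 + 9604\right)^{2}\right) = 346043 + \left(4 - 9612^{2}\right) = 346043 + \left(4 - 92390544\right) = 346043 - 92390540 = -92044497$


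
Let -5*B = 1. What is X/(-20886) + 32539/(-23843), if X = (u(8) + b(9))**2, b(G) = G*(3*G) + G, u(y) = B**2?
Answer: -1371385086893/311240561250 ≈ -4.4062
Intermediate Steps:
B = -1/5 (B = -1/5*1 = -1/5 ≈ -0.20000)
u(y) = 1/25 (u(y) = (-1/5)**2 = 1/25)
b(G) = G + 3*G**2 (b(G) = 3*G**2 + G = G + 3*G**2)
X = 39702601/625 (X = (1/25 + 9*(1 + 3*9))**2 = (1/25 + 9*(1 + 27))**2 = (1/25 + 9*28)**2 = (1/25 + 252)**2 = (6301/25)**2 = 39702601/625 ≈ 63524.)
X/(-20886) + 32539/(-23843) = (39702601/625)/(-20886) + 32539/(-23843) = (39702601/625)*(-1/20886) + 32539*(-1/23843) = -39702601/13053750 - 32539/23843 = -1371385086893/311240561250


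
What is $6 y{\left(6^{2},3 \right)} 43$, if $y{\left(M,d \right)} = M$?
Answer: $9288$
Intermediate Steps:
$6 y{\left(6^{2},3 \right)} 43 = 6 \cdot 6^{2} \cdot 43 = 6 \cdot 36 \cdot 43 = 216 \cdot 43 = 9288$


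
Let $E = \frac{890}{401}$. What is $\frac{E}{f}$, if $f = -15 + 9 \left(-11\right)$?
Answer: $- \frac{445}{22857} \approx -0.019469$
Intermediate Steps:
$f = -114$ ($f = -15 - 99 = -114$)
$E = \frac{890}{401}$ ($E = 890 \cdot \frac{1}{401} = \frac{890}{401} \approx 2.2195$)
$\frac{E}{f} = \frac{890}{401 \left(-114\right)} = \frac{890}{401} \left(- \frac{1}{114}\right) = - \frac{445}{22857}$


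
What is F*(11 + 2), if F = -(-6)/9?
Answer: 26/3 ≈ 8.6667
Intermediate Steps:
F = ⅔ (F = -(-6)/9 = -1*(-⅔) = ⅔ ≈ 0.66667)
F*(11 + 2) = 2*(11 + 2)/3 = (⅔)*13 = 26/3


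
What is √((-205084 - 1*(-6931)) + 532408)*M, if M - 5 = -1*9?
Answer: -4*√334255 ≈ -2312.6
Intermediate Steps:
M = -4 (M = 5 - 1*9 = 5 - 9 = -4)
√((-205084 - 1*(-6931)) + 532408)*M = √((-205084 - 1*(-6931)) + 532408)*(-4) = √((-205084 + 6931) + 532408)*(-4) = √(-198153 + 532408)*(-4) = √334255*(-4) = -4*√334255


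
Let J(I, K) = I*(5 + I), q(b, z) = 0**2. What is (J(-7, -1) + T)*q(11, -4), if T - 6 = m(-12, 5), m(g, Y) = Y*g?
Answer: 0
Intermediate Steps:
q(b, z) = 0
T = -54 (T = 6 + 5*(-12) = 6 - 60 = -54)
(J(-7, -1) + T)*q(11, -4) = (-7*(5 - 7) - 54)*0 = (-7*(-2) - 54)*0 = (14 - 54)*0 = -40*0 = 0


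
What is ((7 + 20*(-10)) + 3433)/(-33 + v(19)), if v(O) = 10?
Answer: -3240/23 ≈ -140.87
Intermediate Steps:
((7 + 20*(-10)) + 3433)/(-33 + v(19)) = ((7 + 20*(-10)) + 3433)/(-33 + 10) = ((7 - 200) + 3433)/(-23) = (-193 + 3433)*(-1/23) = 3240*(-1/23) = -3240/23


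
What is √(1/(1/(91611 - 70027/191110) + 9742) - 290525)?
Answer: I*√2112897203257473914747599309059858/85280046654948 ≈ 539.0*I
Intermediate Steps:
√(1/(1/(91611 - 70027/191110) + 9742) - 290525) = √(1/(1/(17507708183/191110) + 9742) - 290525) = √(1/(191110/17507708183 + 9742) - 290525) = √(1/(170560093309896/17507708183) - 290525) = √(17507708183/170560093309896 - 290525) = √(-49551971091349827217/170560093309896) = I*√2112897203257473914747599309059858/85280046654948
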